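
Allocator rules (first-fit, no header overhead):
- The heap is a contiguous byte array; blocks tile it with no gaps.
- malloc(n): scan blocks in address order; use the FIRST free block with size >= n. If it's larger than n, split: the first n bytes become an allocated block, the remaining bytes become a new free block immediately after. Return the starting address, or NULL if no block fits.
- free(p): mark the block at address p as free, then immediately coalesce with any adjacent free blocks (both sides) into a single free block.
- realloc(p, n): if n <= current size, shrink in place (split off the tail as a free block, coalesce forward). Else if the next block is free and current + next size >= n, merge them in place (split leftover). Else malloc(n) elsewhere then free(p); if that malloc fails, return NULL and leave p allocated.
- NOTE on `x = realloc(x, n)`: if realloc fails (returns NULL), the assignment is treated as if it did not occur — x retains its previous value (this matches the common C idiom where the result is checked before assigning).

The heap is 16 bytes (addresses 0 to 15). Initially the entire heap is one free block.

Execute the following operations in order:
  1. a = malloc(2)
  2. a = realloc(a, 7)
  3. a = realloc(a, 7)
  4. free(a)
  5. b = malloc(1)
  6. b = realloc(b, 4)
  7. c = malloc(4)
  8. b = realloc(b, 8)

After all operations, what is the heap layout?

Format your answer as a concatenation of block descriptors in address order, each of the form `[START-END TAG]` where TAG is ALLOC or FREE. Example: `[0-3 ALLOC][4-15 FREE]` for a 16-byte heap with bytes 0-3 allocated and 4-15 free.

Answer: [0-3 FREE][4-7 ALLOC][8-15 ALLOC]

Derivation:
Op 1: a = malloc(2) -> a = 0; heap: [0-1 ALLOC][2-15 FREE]
Op 2: a = realloc(a, 7) -> a = 0; heap: [0-6 ALLOC][7-15 FREE]
Op 3: a = realloc(a, 7) -> a = 0; heap: [0-6 ALLOC][7-15 FREE]
Op 4: free(a) -> (freed a); heap: [0-15 FREE]
Op 5: b = malloc(1) -> b = 0; heap: [0-0 ALLOC][1-15 FREE]
Op 6: b = realloc(b, 4) -> b = 0; heap: [0-3 ALLOC][4-15 FREE]
Op 7: c = malloc(4) -> c = 4; heap: [0-3 ALLOC][4-7 ALLOC][8-15 FREE]
Op 8: b = realloc(b, 8) -> b = 8; heap: [0-3 FREE][4-7 ALLOC][8-15 ALLOC]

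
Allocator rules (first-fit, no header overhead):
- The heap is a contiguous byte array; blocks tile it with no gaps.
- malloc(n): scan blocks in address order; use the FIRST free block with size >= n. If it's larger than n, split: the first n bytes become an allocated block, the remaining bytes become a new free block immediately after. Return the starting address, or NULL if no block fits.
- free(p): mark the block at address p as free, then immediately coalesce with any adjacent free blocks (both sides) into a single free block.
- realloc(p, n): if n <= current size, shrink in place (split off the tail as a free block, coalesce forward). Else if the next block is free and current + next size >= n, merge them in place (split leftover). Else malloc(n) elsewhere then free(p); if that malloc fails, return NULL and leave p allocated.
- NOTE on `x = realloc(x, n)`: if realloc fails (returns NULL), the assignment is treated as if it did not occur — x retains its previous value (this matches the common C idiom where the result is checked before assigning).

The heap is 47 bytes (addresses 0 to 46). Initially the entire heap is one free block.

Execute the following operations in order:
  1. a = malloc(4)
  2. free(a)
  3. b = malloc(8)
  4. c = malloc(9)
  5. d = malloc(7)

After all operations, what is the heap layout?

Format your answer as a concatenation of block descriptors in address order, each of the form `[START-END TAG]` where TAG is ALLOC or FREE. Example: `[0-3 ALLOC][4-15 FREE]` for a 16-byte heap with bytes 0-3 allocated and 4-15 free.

Answer: [0-7 ALLOC][8-16 ALLOC][17-23 ALLOC][24-46 FREE]

Derivation:
Op 1: a = malloc(4) -> a = 0; heap: [0-3 ALLOC][4-46 FREE]
Op 2: free(a) -> (freed a); heap: [0-46 FREE]
Op 3: b = malloc(8) -> b = 0; heap: [0-7 ALLOC][8-46 FREE]
Op 4: c = malloc(9) -> c = 8; heap: [0-7 ALLOC][8-16 ALLOC][17-46 FREE]
Op 5: d = malloc(7) -> d = 17; heap: [0-7 ALLOC][8-16 ALLOC][17-23 ALLOC][24-46 FREE]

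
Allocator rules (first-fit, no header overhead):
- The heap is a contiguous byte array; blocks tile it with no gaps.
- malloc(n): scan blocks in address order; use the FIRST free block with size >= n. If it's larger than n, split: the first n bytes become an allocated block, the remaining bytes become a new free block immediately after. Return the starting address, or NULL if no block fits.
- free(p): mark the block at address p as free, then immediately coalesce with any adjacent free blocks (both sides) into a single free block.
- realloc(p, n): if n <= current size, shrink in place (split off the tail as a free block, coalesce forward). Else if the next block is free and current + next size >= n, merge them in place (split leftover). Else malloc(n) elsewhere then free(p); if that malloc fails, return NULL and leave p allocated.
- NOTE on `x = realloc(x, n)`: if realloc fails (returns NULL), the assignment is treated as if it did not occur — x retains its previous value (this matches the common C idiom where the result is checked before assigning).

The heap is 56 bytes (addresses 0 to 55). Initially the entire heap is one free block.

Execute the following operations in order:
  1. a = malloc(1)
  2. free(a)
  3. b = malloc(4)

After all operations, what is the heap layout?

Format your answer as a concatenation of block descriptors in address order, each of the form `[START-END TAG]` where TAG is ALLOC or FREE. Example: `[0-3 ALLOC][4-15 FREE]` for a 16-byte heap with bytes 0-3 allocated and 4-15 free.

Op 1: a = malloc(1) -> a = 0; heap: [0-0 ALLOC][1-55 FREE]
Op 2: free(a) -> (freed a); heap: [0-55 FREE]
Op 3: b = malloc(4) -> b = 0; heap: [0-3 ALLOC][4-55 FREE]

Answer: [0-3 ALLOC][4-55 FREE]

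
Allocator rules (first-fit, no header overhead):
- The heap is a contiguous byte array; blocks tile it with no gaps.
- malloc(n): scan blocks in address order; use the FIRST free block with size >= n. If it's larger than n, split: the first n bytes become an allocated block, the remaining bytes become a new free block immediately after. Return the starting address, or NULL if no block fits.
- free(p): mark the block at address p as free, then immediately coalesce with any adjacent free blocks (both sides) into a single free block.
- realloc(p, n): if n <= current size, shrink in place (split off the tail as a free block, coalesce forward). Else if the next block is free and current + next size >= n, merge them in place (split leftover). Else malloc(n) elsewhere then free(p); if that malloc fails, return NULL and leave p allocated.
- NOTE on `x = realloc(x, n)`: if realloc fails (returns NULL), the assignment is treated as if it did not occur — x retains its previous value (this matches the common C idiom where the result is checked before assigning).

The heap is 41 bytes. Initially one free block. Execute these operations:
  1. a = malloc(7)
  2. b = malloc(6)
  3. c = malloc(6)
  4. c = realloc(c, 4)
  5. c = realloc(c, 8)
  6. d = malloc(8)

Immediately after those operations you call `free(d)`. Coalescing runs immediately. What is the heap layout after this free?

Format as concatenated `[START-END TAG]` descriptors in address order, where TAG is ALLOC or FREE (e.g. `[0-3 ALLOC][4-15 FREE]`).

Answer: [0-6 ALLOC][7-12 ALLOC][13-20 ALLOC][21-40 FREE]

Derivation:
Op 1: a = malloc(7) -> a = 0; heap: [0-6 ALLOC][7-40 FREE]
Op 2: b = malloc(6) -> b = 7; heap: [0-6 ALLOC][7-12 ALLOC][13-40 FREE]
Op 3: c = malloc(6) -> c = 13; heap: [0-6 ALLOC][7-12 ALLOC][13-18 ALLOC][19-40 FREE]
Op 4: c = realloc(c, 4) -> c = 13; heap: [0-6 ALLOC][7-12 ALLOC][13-16 ALLOC][17-40 FREE]
Op 5: c = realloc(c, 8) -> c = 13; heap: [0-6 ALLOC][7-12 ALLOC][13-20 ALLOC][21-40 FREE]
Op 6: d = malloc(8) -> d = 21; heap: [0-6 ALLOC][7-12 ALLOC][13-20 ALLOC][21-28 ALLOC][29-40 FREE]
free(d): d = 21 -> block [21-28 ALLOC]; mark free, coalesce with adjacent free neighbors -> [0-6 ALLOC][7-12 ALLOC][13-20 ALLOC][21-40 FREE]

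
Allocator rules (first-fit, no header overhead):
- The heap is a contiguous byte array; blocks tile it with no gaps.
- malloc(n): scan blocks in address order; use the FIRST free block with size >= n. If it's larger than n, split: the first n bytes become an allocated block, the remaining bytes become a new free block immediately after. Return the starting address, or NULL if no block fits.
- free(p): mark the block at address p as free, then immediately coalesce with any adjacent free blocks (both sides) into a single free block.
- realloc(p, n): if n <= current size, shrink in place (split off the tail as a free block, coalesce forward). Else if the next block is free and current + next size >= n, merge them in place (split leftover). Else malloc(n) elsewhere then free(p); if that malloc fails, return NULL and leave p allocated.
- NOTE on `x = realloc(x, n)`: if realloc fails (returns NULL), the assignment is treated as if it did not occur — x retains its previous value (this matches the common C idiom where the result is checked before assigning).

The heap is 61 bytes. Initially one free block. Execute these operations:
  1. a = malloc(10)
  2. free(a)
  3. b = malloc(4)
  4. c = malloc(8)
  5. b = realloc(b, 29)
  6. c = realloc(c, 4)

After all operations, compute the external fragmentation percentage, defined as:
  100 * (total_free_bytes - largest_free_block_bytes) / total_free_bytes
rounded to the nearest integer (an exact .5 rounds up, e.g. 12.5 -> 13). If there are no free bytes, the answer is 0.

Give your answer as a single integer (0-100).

Answer: 29

Derivation:
Op 1: a = malloc(10) -> a = 0; heap: [0-9 ALLOC][10-60 FREE]
Op 2: free(a) -> (freed a); heap: [0-60 FREE]
Op 3: b = malloc(4) -> b = 0; heap: [0-3 ALLOC][4-60 FREE]
Op 4: c = malloc(8) -> c = 4; heap: [0-3 ALLOC][4-11 ALLOC][12-60 FREE]
Op 5: b = realloc(b, 29) -> b = 12; heap: [0-3 FREE][4-11 ALLOC][12-40 ALLOC][41-60 FREE]
Op 6: c = realloc(c, 4) -> c = 4; heap: [0-3 FREE][4-7 ALLOC][8-11 FREE][12-40 ALLOC][41-60 FREE]
Free blocks: [4 4 20] total_free=28 largest=20 -> 100*(28-20)/28 = 800/28 ≈ 28.571 -> rounds to 29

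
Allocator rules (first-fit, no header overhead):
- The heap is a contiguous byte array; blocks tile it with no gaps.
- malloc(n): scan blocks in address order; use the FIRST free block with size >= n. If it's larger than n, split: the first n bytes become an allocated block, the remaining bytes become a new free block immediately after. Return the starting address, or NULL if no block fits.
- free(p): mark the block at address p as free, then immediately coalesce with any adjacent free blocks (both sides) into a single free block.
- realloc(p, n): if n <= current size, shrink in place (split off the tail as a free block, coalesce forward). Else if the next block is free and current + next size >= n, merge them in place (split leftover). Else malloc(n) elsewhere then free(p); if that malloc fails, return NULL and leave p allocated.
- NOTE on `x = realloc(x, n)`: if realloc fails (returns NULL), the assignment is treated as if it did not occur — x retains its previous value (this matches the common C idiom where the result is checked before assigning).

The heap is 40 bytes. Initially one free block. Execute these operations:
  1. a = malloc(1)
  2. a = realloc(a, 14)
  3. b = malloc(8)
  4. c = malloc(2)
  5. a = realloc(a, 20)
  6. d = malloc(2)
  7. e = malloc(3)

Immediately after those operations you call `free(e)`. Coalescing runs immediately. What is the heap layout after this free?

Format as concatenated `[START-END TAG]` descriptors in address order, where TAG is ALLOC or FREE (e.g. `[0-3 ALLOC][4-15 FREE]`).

Op 1: a = malloc(1) -> a = 0; heap: [0-0 ALLOC][1-39 FREE]
Op 2: a = realloc(a, 14) -> a = 0; heap: [0-13 ALLOC][14-39 FREE]
Op 3: b = malloc(8) -> b = 14; heap: [0-13 ALLOC][14-21 ALLOC][22-39 FREE]
Op 4: c = malloc(2) -> c = 22; heap: [0-13 ALLOC][14-21 ALLOC][22-23 ALLOC][24-39 FREE]
Op 5: a = realloc(a, 20) -> NULL (a unchanged); heap: [0-13 ALLOC][14-21 ALLOC][22-23 ALLOC][24-39 FREE]
Op 6: d = malloc(2) -> d = 24; heap: [0-13 ALLOC][14-21 ALLOC][22-23 ALLOC][24-25 ALLOC][26-39 FREE]
Op 7: e = malloc(3) -> e = 26; heap: [0-13 ALLOC][14-21 ALLOC][22-23 ALLOC][24-25 ALLOC][26-28 ALLOC][29-39 FREE]
free(e): e = 26 -> block [26-28 ALLOC]; mark free, coalesce with adjacent free neighbors -> [0-13 ALLOC][14-21 ALLOC][22-23 ALLOC][24-25 ALLOC][26-39 FREE]

Answer: [0-13 ALLOC][14-21 ALLOC][22-23 ALLOC][24-25 ALLOC][26-39 FREE]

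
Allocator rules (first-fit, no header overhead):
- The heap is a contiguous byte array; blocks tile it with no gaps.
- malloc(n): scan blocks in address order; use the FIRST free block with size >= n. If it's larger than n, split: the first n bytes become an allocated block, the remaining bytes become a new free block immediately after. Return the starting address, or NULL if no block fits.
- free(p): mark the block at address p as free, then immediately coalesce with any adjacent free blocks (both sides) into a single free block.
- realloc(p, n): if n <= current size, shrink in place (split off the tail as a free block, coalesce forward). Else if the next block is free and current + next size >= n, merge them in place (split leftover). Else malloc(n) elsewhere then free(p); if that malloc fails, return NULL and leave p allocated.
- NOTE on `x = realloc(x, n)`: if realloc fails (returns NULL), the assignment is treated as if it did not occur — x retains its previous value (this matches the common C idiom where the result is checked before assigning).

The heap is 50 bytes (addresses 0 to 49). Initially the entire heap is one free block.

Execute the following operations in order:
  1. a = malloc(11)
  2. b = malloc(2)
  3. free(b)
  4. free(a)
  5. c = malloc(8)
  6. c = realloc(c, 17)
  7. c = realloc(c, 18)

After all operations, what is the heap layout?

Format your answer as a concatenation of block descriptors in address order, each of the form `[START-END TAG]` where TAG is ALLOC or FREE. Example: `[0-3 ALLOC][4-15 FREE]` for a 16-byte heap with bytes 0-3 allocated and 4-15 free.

Op 1: a = malloc(11) -> a = 0; heap: [0-10 ALLOC][11-49 FREE]
Op 2: b = malloc(2) -> b = 11; heap: [0-10 ALLOC][11-12 ALLOC][13-49 FREE]
Op 3: free(b) -> (freed b); heap: [0-10 ALLOC][11-49 FREE]
Op 4: free(a) -> (freed a); heap: [0-49 FREE]
Op 5: c = malloc(8) -> c = 0; heap: [0-7 ALLOC][8-49 FREE]
Op 6: c = realloc(c, 17) -> c = 0; heap: [0-16 ALLOC][17-49 FREE]
Op 7: c = realloc(c, 18) -> c = 0; heap: [0-17 ALLOC][18-49 FREE]

Answer: [0-17 ALLOC][18-49 FREE]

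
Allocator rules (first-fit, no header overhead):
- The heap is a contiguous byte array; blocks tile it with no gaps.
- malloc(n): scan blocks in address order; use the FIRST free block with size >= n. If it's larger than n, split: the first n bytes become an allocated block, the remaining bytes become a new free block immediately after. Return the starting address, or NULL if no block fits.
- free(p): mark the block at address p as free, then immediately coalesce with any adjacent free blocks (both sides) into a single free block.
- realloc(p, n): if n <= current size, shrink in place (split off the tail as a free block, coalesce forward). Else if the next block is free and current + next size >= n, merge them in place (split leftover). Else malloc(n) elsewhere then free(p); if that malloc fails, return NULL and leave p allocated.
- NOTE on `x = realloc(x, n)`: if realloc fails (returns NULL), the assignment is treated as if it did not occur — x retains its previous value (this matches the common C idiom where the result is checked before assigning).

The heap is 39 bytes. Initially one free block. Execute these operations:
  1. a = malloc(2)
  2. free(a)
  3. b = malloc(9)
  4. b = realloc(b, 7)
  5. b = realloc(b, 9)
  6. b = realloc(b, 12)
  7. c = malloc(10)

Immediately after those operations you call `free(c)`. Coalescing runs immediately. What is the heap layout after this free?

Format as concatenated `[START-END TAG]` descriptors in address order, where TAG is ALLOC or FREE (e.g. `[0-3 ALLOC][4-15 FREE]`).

Answer: [0-11 ALLOC][12-38 FREE]

Derivation:
Op 1: a = malloc(2) -> a = 0; heap: [0-1 ALLOC][2-38 FREE]
Op 2: free(a) -> (freed a); heap: [0-38 FREE]
Op 3: b = malloc(9) -> b = 0; heap: [0-8 ALLOC][9-38 FREE]
Op 4: b = realloc(b, 7) -> b = 0; heap: [0-6 ALLOC][7-38 FREE]
Op 5: b = realloc(b, 9) -> b = 0; heap: [0-8 ALLOC][9-38 FREE]
Op 6: b = realloc(b, 12) -> b = 0; heap: [0-11 ALLOC][12-38 FREE]
Op 7: c = malloc(10) -> c = 12; heap: [0-11 ALLOC][12-21 ALLOC][22-38 FREE]
free(c): c = 12 -> block [12-21 ALLOC]; mark free, coalesce with adjacent free neighbors -> [0-11 ALLOC][12-38 FREE]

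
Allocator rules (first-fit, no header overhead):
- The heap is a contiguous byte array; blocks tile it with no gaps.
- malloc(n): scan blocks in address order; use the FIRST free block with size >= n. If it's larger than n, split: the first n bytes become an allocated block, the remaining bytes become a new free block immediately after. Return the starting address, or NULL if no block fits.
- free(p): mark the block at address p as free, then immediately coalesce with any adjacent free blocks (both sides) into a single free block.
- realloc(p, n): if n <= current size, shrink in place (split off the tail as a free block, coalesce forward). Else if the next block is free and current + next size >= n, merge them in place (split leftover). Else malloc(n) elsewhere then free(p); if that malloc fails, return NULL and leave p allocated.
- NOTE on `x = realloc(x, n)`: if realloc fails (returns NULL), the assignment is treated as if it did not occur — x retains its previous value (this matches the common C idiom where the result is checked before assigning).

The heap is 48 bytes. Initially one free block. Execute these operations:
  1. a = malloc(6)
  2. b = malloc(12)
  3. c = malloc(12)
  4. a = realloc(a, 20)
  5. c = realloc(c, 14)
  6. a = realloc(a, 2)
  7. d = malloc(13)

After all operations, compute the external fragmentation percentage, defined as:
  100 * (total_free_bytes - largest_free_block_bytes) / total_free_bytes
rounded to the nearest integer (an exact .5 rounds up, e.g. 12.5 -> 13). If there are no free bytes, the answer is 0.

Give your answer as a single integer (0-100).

Op 1: a = malloc(6) -> a = 0; heap: [0-5 ALLOC][6-47 FREE]
Op 2: b = malloc(12) -> b = 6; heap: [0-5 ALLOC][6-17 ALLOC][18-47 FREE]
Op 3: c = malloc(12) -> c = 18; heap: [0-5 ALLOC][6-17 ALLOC][18-29 ALLOC][30-47 FREE]
Op 4: a = realloc(a, 20) -> NULL (a unchanged); heap: [0-5 ALLOC][6-17 ALLOC][18-29 ALLOC][30-47 FREE]
Op 5: c = realloc(c, 14) -> c = 18; heap: [0-5 ALLOC][6-17 ALLOC][18-31 ALLOC][32-47 FREE]
Op 6: a = realloc(a, 2) -> a = 0; heap: [0-1 ALLOC][2-5 FREE][6-17 ALLOC][18-31 ALLOC][32-47 FREE]
Op 7: d = malloc(13) -> d = 32; heap: [0-1 ALLOC][2-5 FREE][6-17 ALLOC][18-31 ALLOC][32-44 ALLOC][45-47 FREE]
Free blocks: [4 3] total_free=7 largest=4 -> 100*(7-4)/7 = 300/7 ≈ 42.857 -> rounds to 43

Answer: 43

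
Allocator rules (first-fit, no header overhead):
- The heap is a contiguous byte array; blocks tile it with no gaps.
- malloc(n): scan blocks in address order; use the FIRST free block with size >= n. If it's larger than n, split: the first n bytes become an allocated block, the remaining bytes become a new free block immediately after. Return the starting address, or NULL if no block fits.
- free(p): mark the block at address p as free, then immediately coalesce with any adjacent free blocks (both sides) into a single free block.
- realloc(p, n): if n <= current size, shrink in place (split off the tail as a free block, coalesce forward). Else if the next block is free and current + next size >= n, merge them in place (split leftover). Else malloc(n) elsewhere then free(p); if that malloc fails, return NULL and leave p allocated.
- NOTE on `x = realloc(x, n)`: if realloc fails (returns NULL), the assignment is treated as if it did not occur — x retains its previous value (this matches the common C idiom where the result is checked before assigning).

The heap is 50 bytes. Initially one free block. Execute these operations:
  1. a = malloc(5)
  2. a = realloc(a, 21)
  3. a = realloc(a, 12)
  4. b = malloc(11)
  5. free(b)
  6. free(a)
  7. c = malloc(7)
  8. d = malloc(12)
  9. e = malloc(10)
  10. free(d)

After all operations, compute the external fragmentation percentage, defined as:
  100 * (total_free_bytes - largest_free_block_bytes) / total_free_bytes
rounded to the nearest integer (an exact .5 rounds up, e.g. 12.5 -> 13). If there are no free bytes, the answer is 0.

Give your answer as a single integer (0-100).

Answer: 36

Derivation:
Op 1: a = malloc(5) -> a = 0; heap: [0-4 ALLOC][5-49 FREE]
Op 2: a = realloc(a, 21) -> a = 0; heap: [0-20 ALLOC][21-49 FREE]
Op 3: a = realloc(a, 12) -> a = 0; heap: [0-11 ALLOC][12-49 FREE]
Op 4: b = malloc(11) -> b = 12; heap: [0-11 ALLOC][12-22 ALLOC][23-49 FREE]
Op 5: free(b) -> (freed b); heap: [0-11 ALLOC][12-49 FREE]
Op 6: free(a) -> (freed a); heap: [0-49 FREE]
Op 7: c = malloc(7) -> c = 0; heap: [0-6 ALLOC][7-49 FREE]
Op 8: d = malloc(12) -> d = 7; heap: [0-6 ALLOC][7-18 ALLOC][19-49 FREE]
Op 9: e = malloc(10) -> e = 19; heap: [0-6 ALLOC][7-18 ALLOC][19-28 ALLOC][29-49 FREE]
Op 10: free(d) -> (freed d); heap: [0-6 ALLOC][7-18 FREE][19-28 ALLOC][29-49 FREE]
Free blocks: [12 21] total_free=33 largest=21 -> 100*(33-21)/33 = 1200/33 ≈ 36.364 -> rounds to 36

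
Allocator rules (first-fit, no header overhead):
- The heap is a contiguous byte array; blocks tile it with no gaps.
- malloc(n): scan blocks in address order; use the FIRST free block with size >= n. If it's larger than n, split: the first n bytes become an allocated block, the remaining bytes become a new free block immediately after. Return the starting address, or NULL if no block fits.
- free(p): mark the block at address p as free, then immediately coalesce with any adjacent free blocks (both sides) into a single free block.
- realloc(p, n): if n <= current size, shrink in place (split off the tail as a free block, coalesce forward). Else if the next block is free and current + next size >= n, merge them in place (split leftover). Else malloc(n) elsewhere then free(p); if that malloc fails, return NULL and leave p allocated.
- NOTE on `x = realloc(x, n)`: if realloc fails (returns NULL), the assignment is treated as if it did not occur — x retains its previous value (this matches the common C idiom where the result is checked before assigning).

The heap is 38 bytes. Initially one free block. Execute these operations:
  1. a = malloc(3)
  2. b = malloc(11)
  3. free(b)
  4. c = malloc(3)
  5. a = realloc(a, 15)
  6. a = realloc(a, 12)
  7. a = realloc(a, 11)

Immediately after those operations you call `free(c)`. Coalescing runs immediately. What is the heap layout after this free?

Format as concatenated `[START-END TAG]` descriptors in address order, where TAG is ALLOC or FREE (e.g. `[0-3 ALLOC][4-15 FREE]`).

Op 1: a = malloc(3) -> a = 0; heap: [0-2 ALLOC][3-37 FREE]
Op 2: b = malloc(11) -> b = 3; heap: [0-2 ALLOC][3-13 ALLOC][14-37 FREE]
Op 3: free(b) -> (freed b); heap: [0-2 ALLOC][3-37 FREE]
Op 4: c = malloc(3) -> c = 3; heap: [0-2 ALLOC][3-5 ALLOC][6-37 FREE]
Op 5: a = realloc(a, 15) -> a = 6; heap: [0-2 FREE][3-5 ALLOC][6-20 ALLOC][21-37 FREE]
Op 6: a = realloc(a, 12) -> a = 6; heap: [0-2 FREE][3-5 ALLOC][6-17 ALLOC][18-37 FREE]
Op 7: a = realloc(a, 11) -> a = 6; heap: [0-2 FREE][3-5 ALLOC][6-16 ALLOC][17-37 FREE]
free(c): c = 3 -> block [3-5 ALLOC]; mark free, coalesce with adjacent free neighbors -> [0-5 FREE][6-16 ALLOC][17-37 FREE]

Answer: [0-5 FREE][6-16 ALLOC][17-37 FREE]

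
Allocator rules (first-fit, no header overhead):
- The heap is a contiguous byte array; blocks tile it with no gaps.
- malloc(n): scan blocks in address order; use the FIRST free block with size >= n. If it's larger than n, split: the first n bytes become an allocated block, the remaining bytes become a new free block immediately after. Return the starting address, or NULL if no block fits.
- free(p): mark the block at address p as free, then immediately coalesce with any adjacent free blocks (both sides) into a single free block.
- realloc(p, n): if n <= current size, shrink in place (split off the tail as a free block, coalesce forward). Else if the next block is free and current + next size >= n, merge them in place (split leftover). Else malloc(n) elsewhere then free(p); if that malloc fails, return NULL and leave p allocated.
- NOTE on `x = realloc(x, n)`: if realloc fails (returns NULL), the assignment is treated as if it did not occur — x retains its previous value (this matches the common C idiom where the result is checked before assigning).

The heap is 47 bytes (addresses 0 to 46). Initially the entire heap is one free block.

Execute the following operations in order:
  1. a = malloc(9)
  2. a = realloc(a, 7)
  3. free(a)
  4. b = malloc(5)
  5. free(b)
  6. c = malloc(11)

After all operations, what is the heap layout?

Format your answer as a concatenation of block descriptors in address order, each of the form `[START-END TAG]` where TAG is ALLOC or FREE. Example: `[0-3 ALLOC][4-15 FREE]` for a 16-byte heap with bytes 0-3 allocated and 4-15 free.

Op 1: a = malloc(9) -> a = 0; heap: [0-8 ALLOC][9-46 FREE]
Op 2: a = realloc(a, 7) -> a = 0; heap: [0-6 ALLOC][7-46 FREE]
Op 3: free(a) -> (freed a); heap: [0-46 FREE]
Op 4: b = malloc(5) -> b = 0; heap: [0-4 ALLOC][5-46 FREE]
Op 5: free(b) -> (freed b); heap: [0-46 FREE]
Op 6: c = malloc(11) -> c = 0; heap: [0-10 ALLOC][11-46 FREE]

Answer: [0-10 ALLOC][11-46 FREE]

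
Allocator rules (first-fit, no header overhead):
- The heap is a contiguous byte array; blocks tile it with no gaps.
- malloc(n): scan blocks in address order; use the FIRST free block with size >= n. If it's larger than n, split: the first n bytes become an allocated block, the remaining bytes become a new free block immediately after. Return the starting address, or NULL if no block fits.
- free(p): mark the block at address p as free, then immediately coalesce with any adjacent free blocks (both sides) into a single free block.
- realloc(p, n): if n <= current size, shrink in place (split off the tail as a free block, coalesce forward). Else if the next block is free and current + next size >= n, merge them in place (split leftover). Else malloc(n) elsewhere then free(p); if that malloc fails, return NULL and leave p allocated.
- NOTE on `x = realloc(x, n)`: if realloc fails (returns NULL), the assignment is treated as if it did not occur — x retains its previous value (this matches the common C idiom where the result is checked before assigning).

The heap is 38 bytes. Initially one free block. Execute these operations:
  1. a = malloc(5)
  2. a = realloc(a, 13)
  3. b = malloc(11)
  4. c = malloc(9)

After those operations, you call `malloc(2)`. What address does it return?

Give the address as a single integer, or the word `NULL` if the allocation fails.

Op 1: a = malloc(5) -> a = 0; heap: [0-4 ALLOC][5-37 FREE]
Op 2: a = realloc(a, 13) -> a = 0; heap: [0-12 ALLOC][13-37 FREE]
Op 3: b = malloc(11) -> b = 13; heap: [0-12 ALLOC][13-23 ALLOC][24-37 FREE]
Op 4: c = malloc(9) -> c = 24; heap: [0-12 ALLOC][13-23 ALLOC][24-32 ALLOC][33-37 FREE]
malloc(2): first-fit scan over [0-12 ALLOC][13-23 ALLOC][24-32 ALLOC][33-37 FREE] -> 33

Answer: 33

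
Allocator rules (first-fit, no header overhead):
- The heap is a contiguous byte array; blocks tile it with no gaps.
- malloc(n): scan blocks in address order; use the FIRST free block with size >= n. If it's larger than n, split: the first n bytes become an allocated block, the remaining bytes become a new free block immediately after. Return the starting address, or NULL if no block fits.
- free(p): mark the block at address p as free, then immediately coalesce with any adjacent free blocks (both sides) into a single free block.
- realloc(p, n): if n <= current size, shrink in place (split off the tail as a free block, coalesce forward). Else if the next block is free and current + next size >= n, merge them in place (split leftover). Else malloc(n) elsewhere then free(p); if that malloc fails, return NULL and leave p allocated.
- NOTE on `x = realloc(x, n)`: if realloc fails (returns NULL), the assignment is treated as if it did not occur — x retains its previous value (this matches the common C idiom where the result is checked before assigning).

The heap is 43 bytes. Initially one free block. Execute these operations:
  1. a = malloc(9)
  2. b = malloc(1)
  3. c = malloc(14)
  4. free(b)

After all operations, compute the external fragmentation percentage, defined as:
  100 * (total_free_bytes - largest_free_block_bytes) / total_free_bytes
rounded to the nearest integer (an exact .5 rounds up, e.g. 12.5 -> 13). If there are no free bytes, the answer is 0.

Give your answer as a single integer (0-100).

Answer: 5

Derivation:
Op 1: a = malloc(9) -> a = 0; heap: [0-8 ALLOC][9-42 FREE]
Op 2: b = malloc(1) -> b = 9; heap: [0-8 ALLOC][9-9 ALLOC][10-42 FREE]
Op 3: c = malloc(14) -> c = 10; heap: [0-8 ALLOC][9-9 ALLOC][10-23 ALLOC][24-42 FREE]
Op 4: free(b) -> (freed b); heap: [0-8 ALLOC][9-9 FREE][10-23 ALLOC][24-42 FREE]
Free blocks: [1 19] total_free=20 largest=19 -> 100*(20-19)/20 = 100/20 = 5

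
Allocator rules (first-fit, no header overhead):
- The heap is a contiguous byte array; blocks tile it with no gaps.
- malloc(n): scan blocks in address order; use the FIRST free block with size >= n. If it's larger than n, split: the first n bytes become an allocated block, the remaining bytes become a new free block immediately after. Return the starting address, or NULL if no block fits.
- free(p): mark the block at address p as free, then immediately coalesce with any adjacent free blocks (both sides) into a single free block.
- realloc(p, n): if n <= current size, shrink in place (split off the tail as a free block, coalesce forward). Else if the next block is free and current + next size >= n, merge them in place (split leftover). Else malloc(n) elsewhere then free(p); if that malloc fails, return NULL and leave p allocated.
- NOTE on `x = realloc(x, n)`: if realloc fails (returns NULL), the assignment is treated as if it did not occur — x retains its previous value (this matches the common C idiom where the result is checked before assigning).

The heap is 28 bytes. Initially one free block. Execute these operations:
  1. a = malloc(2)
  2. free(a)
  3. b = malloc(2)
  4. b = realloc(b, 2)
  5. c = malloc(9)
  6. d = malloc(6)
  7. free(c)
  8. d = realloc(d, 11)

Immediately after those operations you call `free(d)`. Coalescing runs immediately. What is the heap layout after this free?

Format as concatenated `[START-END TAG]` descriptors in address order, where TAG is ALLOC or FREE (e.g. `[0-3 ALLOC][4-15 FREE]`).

Answer: [0-1 ALLOC][2-27 FREE]

Derivation:
Op 1: a = malloc(2) -> a = 0; heap: [0-1 ALLOC][2-27 FREE]
Op 2: free(a) -> (freed a); heap: [0-27 FREE]
Op 3: b = malloc(2) -> b = 0; heap: [0-1 ALLOC][2-27 FREE]
Op 4: b = realloc(b, 2) -> b = 0; heap: [0-1 ALLOC][2-27 FREE]
Op 5: c = malloc(9) -> c = 2; heap: [0-1 ALLOC][2-10 ALLOC][11-27 FREE]
Op 6: d = malloc(6) -> d = 11; heap: [0-1 ALLOC][2-10 ALLOC][11-16 ALLOC][17-27 FREE]
Op 7: free(c) -> (freed c); heap: [0-1 ALLOC][2-10 FREE][11-16 ALLOC][17-27 FREE]
Op 8: d = realloc(d, 11) -> d = 11; heap: [0-1 ALLOC][2-10 FREE][11-21 ALLOC][22-27 FREE]
free(d): d = 11 -> block [11-21 ALLOC]; mark free, coalesce with adjacent free neighbors -> [0-1 ALLOC][2-27 FREE]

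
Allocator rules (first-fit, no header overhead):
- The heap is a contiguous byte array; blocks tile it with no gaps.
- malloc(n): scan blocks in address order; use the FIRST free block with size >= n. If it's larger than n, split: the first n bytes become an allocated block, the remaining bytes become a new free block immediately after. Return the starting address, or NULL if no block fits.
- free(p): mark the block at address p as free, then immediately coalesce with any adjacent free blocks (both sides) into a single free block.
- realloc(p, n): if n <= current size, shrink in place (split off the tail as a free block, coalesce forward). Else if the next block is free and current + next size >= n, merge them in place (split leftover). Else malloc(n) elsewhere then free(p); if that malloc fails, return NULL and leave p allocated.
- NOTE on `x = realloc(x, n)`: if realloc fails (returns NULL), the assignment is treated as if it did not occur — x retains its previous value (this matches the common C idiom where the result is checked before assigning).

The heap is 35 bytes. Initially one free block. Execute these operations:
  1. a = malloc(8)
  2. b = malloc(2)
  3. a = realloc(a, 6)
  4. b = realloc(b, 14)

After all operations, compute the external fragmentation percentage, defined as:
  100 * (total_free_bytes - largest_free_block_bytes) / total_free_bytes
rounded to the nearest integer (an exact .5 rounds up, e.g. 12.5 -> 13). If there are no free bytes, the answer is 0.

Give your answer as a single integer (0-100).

Answer: 13

Derivation:
Op 1: a = malloc(8) -> a = 0; heap: [0-7 ALLOC][8-34 FREE]
Op 2: b = malloc(2) -> b = 8; heap: [0-7 ALLOC][8-9 ALLOC][10-34 FREE]
Op 3: a = realloc(a, 6) -> a = 0; heap: [0-5 ALLOC][6-7 FREE][8-9 ALLOC][10-34 FREE]
Op 4: b = realloc(b, 14) -> b = 8; heap: [0-5 ALLOC][6-7 FREE][8-21 ALLOC][22-34 FREE]
Free blocks: [2 13] total_free=15 largest=13 -> 100*(15-13)/15 = 200/15 ≈ 13.333 -> rounds to 13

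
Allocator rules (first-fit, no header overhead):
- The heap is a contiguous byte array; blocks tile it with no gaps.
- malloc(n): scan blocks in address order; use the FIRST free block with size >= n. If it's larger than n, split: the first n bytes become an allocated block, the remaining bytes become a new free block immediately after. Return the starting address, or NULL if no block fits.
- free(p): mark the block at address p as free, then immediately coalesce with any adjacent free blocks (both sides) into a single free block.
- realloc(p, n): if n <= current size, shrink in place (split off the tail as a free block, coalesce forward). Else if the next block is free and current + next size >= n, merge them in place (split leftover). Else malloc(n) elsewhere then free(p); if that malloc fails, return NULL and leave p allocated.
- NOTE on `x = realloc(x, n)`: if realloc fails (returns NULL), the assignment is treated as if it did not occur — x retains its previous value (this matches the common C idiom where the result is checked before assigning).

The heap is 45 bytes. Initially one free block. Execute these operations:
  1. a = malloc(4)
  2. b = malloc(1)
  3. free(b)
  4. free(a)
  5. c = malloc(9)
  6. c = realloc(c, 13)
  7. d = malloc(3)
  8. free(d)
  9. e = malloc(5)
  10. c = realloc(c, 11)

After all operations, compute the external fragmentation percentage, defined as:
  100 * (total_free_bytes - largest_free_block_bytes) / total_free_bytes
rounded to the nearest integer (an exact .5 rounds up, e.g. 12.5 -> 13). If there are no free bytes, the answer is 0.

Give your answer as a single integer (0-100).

Answer: 7

Derivation:
Op 1: a = malloc(4) -> a = 0; heap: [0-3 ALLOC][4-44 FREE]
Op 2: b = malloc(1) -> b = 4; heap: [0-3 ALLOC][4-4 ALLOC][5-44 FREE]
Op 3: free(b) -> (freed b); heap: [0-3 ALLOC][4-44 FREE]
Op 4: free(a) -> (freed a); heap: [0-44 FREE]
Op 5: c = malloc(9) -> c = 0; heap: [0-8 ALLOC][9-44 FREE]
Op 6: c = realloc(c, 13) -> c = 0; heap: [0-12 ALLOC][13-44 FREE]
Op 7: d = malloc(3) -> d = 13; heap: [0-12 ALLOC][13-15 ALLOC][16-44 FREE]
Op 8: free(d) -> (freed d); heap: [0-12 ALLOC][13-44 FREE]
Op 9: e = malloc(5) -> e = 13; heap: [0-12 ALLOC][13-17 ALLOC][18-44 FREE]
Op 10: c = realloc(c, 11) -> c = 0; heap: [0-10 ALLOC][11-12 FREE][13-17 ALLOC][18-44 FREE]
Free blocks: [2 27] total_free=29 largest=27 -> 100*(29-27)/29 = 200/29 ≈ 6.897 -> rounds to 7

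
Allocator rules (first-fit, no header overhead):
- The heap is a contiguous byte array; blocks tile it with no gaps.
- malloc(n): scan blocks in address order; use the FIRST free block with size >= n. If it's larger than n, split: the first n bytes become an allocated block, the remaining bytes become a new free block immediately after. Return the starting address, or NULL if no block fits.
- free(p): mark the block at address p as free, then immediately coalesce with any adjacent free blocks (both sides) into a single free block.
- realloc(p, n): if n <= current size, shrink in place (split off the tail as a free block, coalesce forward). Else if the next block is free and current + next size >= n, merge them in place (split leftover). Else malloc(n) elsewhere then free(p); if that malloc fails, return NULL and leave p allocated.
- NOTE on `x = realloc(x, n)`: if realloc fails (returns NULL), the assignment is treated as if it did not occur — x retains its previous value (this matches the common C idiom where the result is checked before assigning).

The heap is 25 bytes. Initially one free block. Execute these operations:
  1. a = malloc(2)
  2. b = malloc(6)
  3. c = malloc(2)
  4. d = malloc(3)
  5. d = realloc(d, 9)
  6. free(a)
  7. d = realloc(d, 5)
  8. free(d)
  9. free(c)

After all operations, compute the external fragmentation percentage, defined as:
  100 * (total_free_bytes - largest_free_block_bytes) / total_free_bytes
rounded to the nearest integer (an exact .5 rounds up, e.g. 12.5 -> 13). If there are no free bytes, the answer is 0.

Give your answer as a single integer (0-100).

Op 1: a = malloc(2) -> a = 0; heap: [0-1 ALLOC][2-24 FREE]
Op 2: b = malloc(6) -> b = 2; heap: [0-1 ALLOC][2-7 ALLOC][8-24 FREE]
Op 3: c = malloc(2) -> c = 8; heap: [0-1 ALLOC][2-7 ALLOC][8-9 ALLOC][10-24 FREE]
Op 4: d = malloc(3) -> d = 10; heap: [0-1 ALLOC][2-7 ALLOC][8-9 ALLOC][10-12 ALLOC][13-24 FREE]
Op 5: d = realloc(d, 9) -> d = 10; heap: [0-1 ALLOC][2-7 ALLOC][8-9 ALLOC][10-18 ALLOC][19-24 FREE]
Op 6: free(a) -> (freed a); heap: [0-1 FREE][2-7 ALLOC][8-9 ALLOC][10-18 ALLOC][19-24 FREE]
Op 7: d = realloc(d, 5) -> d = 10; heap: [0-1 FREE][2-7 ALLOC][8-9 ALLOC][10-14 ALLOC][15-24 FREE]
Op 8: free(d) -> (freed d); heap: [0-1 FREE][2-7 ALLOC][8-9 ALLOC][10-24 FREE]
Op 9: free(c) -> (freed c); heap: [0-1 FREE][2-7 ALLOC][8-24 FREE]
Free blocks: [2 17] total_free=19 largest=17 -> 100*(19-17)/19 = 200/19 ≈ 10.526 -> rounds to 11

Answer: 11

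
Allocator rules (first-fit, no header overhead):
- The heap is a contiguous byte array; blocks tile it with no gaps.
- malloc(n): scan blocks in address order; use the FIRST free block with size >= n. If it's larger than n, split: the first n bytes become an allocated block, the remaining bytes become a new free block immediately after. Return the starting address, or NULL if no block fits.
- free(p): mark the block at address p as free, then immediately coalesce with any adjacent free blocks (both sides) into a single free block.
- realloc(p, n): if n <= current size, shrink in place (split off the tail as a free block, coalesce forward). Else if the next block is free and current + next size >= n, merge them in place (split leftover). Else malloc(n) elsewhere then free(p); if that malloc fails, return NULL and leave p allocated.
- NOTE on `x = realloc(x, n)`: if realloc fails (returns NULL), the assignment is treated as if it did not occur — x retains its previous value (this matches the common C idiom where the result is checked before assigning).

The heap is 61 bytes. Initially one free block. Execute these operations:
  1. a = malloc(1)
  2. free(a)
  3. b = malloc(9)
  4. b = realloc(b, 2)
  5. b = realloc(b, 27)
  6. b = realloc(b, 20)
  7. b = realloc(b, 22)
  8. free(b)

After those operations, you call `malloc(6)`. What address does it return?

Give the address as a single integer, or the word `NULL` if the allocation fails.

Answer: 0

Derivation:
Op 1: a = malloc(1) -> a = 0; heap: [0-0 ALLOC][1-60 FREE]
Op 2: free(a) -> (freed a); heap: [0-60 FREE]
Op 3: b = malloc(9) -> b = 0; heap: [0-8 ALLOC][9-60 FREE]
Op 4: b = realloc(b, 2) -> b = 0; heap: [0-1 ALLOC][2-60 FREE]
Op 5: b = realloc(b, 27) -> b = 0; heap: [0-26 ALLOC][27-60 FREE]
Op 6: b = realloc(b, 20) -> b = 0; heap: [0-19 ALLOC][20-60 FREE]
Op 7: b = realloc(b, 22) -> b = 0; heap: [0-21 ALLOC][22-60 FREE]
Op 8: free(b) -> (freed b); heap: [0-60 FREE]
malloc(6): first-fit scan over [0-60 FREE] -> 0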